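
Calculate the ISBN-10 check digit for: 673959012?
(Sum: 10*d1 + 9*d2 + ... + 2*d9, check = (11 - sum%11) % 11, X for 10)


Weighted sum: 292
292 mod 11 = 6

Check digit: 5


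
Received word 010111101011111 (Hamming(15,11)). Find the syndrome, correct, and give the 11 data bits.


Syndrome = 0: no error detected

Data: 01111011111 (no errors)


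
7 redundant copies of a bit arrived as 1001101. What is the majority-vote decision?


Ones: 4 out of 7
Threshold: 4

1 (4/7 voted 1)


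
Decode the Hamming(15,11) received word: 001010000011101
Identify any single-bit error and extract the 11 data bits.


Syndrome = 3: error at position 3

Data: 01000011101 (corrected bit 3)


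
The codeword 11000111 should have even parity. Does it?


Number of 1s: 5

No, parity error (5 ones)


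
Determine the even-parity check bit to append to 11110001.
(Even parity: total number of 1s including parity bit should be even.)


Number of 1s in data: 5
Parity bit: 1

1


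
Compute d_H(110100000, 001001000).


XOR: 111101000
Count of 1s: 5

5


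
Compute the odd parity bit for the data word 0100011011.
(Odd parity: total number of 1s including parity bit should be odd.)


Number of 1s in data: 5
Parity bit: 0

0


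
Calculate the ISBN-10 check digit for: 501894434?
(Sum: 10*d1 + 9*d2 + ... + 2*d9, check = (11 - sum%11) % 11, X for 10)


Weighted sum: 221
221 mod 11 = 1

Check digit: X


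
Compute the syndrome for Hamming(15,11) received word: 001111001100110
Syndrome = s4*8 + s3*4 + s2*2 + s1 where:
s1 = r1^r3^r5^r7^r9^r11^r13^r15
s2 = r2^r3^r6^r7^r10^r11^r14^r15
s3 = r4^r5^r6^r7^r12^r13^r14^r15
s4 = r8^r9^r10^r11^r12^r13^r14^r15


s1=0, s2=0, s3=1, s4=0

Syndrome = 4 (error at position 4)


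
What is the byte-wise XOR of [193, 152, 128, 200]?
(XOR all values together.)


XOR chain: 193 ^ 152 ^ 128 ^ 200 = 17

17


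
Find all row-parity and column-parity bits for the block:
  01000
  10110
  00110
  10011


Row parities: 1101
Column parities: 01011

Row P: 1101, Col P: 01011, Corner: 1


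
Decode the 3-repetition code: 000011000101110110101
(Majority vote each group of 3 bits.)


Groups: 000, 011, 000, 101, 110, 110, 101
Majority votes: 0101111

0101111


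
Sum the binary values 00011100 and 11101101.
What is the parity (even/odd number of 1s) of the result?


00011100 = 28
11101101 = 237
Sum = 265 = 100001001
1s count = 3

odd parity (3 ones in 100001001)


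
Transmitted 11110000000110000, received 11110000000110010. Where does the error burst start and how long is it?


XOR: 00000000000000010

Burst at position 15, length 1


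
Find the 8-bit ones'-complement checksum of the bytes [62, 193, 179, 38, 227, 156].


Sum = 855 mod 256 = 87
Complement = 168

168


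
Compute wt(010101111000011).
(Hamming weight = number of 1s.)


Counting 1s in 010101111000011

8


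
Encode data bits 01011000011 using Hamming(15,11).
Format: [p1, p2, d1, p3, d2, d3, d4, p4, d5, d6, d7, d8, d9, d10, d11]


Parity bits: p1=0, p2=1, p3=0, p4=1

010010111000011


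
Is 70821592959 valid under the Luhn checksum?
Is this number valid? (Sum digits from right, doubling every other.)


Luhn sum = 53
53 mod 10 = 3

Invalid (Luhn sum mod 10 = 3)


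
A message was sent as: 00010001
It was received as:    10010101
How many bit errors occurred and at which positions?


XOR: 10000100

2 error(s) at position(s): 0, 5


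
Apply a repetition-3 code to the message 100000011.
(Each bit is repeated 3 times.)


Each bit -> 3 copies

111000000000000000000111111


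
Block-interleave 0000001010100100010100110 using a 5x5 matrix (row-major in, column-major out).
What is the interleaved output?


Matrix:
  00000
  01010
  10010
  00101
  00110
Read columns: 0010001000000110110100010

0010001000000110110100010


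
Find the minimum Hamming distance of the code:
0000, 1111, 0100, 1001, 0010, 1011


Comparing all pairs, minimum distance: 1
Can detect 0 errors, correct 0 errors

1


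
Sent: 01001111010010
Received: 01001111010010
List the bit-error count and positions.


XOR: 00000000000000

0 errors (received matches sent)


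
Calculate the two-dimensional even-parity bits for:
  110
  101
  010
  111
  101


Row parities: 00110
Column parities: 011

Row P: 00110, Col P: 011, Corner: 0


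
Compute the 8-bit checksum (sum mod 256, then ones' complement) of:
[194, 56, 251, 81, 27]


Sum = 609 mod 256 = 97
Complement = 158

158


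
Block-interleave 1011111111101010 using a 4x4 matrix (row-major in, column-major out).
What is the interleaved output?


Matrix:
  1011
  1111
  1110
  1010
Read columns: 1111011011111100

1111011011111100


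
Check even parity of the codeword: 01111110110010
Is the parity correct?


Number of 1s: 9

No, parity error (9 ones)


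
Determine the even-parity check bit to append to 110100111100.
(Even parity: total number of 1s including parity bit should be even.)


Number of 1s in data: 7
Parity bit: 1

1


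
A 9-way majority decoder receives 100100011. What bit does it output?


Ones: 4 out of 9
Threshold: 5

0 (4/9 voted 1)


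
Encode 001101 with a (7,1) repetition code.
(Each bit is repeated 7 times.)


Each bit -> 7 copies

000000000000001111111111111100000001111111


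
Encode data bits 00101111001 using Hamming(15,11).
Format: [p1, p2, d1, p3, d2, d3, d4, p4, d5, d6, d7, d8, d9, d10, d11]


Parity bits: p1=1, p2=0, p3=1, p4=1

100101011111001


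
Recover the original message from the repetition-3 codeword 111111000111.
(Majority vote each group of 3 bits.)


Groups: 111, 111, 000, 111
Majority votes: 1101

1101


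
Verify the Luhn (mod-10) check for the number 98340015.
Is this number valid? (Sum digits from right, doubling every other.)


Luhn sum = 34
34 mod 10 = 4

Invalid (Luhn sum mod 10 = 4)


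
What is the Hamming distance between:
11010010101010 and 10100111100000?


XOR: 01110101001010
Count of 1s: 7

7


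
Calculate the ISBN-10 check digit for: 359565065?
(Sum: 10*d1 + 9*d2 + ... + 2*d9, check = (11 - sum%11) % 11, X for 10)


Weighted sum: 271
271 mod 11 = 7

Check digit: 4


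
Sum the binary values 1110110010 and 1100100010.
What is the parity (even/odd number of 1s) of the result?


1110110010 = 946
1100100010 = 802
Sum = 1748 = 11011010100
1s count = 6

even parity (6 ones in 11011010100)


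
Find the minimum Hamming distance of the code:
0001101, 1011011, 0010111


Comparing all pairs, minimum distance: 3
Can detect 2 errors, correct 1 errors

3


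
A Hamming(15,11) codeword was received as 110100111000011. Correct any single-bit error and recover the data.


Syndrome = 0: no error detected

Data: 00011000011 (no errors)


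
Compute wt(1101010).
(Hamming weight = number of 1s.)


Counting 1s in 1101010

4


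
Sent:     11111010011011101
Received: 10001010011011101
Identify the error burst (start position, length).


XOR: 01110000000000000

Burst at position 1, length 3


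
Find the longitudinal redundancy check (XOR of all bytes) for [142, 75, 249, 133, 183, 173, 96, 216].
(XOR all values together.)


XOR chain: 142 ^ 75 ^ 249 ^ 133 ^ 183 ^ 173 ^ 96 ^ 216 = 27

27


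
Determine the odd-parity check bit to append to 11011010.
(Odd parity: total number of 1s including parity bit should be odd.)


Number of 1s in data: 5
Parity bit: 0

0


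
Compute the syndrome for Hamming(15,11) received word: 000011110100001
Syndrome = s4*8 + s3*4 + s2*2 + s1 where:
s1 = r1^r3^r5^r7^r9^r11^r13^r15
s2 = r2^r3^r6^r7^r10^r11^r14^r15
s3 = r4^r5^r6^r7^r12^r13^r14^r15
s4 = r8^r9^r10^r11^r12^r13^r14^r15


s1=1, s2=0, s3=0, s4=1

Syndrome = 9 (error at position 9)


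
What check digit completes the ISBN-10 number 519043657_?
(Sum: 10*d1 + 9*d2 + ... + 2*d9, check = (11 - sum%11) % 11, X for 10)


Weighted sum: 223
223 mod 11 = 3

Check digit: 8


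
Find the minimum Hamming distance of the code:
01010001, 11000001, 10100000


Comparing all pairs, minimum distance: 2
Can detect 1 errors, correct 0 errors

2


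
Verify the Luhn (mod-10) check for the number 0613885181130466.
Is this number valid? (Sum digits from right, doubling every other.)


Luhn sum = 54
54 mod 10 = 4

Invalid (Luhn sum mod 10 = 4)


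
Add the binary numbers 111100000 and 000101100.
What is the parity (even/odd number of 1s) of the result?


111100000 = 480
000101100 = 44
Sum = 524 = 1000001100
1s count = 3

odd parity (3 ones in 1000001100)


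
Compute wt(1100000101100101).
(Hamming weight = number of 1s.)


Counting 1s in 1100000101100101

7


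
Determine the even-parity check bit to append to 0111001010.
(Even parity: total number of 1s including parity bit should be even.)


Number of 1s in data: 5
Parity bit: 1

1


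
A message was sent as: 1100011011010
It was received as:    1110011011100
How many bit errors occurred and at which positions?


XOR: 0010000000110

3 error(s) at position(s): 2, 10, 11


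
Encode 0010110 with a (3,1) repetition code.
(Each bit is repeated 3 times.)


Each bit -> 3 copies

000000111000111111000


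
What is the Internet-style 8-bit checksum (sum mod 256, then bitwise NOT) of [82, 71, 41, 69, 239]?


Sum = 502 mod 256 = 246
Complement = 9

9


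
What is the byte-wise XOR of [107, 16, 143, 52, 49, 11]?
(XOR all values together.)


XOR chain: 107 ^ 16 ^ 143 ^ 52 ^ 49 ^ 11 = 250

250


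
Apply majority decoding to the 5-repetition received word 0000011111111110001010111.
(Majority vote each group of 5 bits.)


Groups: 00000, 11111, 11111, 00010, 10111
Majority votes: 01101

01101


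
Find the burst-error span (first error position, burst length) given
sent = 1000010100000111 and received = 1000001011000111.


XOR: 0000011111000000

Burst at position 5, length 5


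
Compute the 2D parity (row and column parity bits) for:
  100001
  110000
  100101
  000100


Row parities: 0011
Column parities: 110000

Row P: 0011, Col P: 110000, Corner: 0


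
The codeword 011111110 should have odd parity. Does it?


Number of 1s: 7

Yes, parity is correct (7 ones)


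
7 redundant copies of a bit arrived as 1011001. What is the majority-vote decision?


Ones: 4 out of 7
Threshold: 4

1 (4/7 voted 1)


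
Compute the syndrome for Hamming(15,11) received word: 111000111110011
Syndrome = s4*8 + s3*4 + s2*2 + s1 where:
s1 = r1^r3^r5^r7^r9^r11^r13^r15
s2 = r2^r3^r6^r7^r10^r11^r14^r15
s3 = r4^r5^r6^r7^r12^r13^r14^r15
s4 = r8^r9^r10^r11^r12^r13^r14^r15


s1=0, s2=1, s3=1, s4=0

Syndrome = 6 (error at position 6)


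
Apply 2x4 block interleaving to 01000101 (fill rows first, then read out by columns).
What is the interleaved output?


Matrix:
  0100
  0101
Read columns: 00110001

00110001


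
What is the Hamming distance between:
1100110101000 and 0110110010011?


XOR: 1010000111011
Count of 1s: 7

7


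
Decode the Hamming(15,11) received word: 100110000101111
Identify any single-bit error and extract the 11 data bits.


Syndrome = 10: error at position 10

Data: 01000001111 (corrected bit 10)


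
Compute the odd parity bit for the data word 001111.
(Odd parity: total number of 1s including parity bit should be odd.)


Number of 1s in data: 4
Parity bit: 1

1


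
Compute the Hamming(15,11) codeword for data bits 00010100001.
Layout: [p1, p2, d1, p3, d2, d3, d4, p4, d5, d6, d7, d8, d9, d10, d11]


Parity bits: p1=0, p2=1, p3=0, p4=0

010000100100001


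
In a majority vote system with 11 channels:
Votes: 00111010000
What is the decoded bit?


Ones: 4 out of 11
Threshold: 6

0 (4/11 voted 1)


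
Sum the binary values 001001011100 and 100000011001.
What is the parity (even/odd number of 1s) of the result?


001001011100 = 604
100000011001 = 2073
Sum = 2677 = 101001110101
1s count = 7

odd parity (7 ones in 101001110101)


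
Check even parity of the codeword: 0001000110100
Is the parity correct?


Number of 1s: 4

Yes, parity is correct (4 ones)


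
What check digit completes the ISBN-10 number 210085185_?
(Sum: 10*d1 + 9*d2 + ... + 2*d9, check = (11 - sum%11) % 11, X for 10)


Weighted sum: 140
140 mod 11 = 8

Check digit: 3


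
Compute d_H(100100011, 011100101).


XOR: 111000110
Count of 1s: 5

5


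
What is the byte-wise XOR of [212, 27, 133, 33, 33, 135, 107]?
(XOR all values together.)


XOR chain: 212 ^ 27 ^ 133 ^ 33 ^ 33 ^ 135 ^ 107 = 166

166


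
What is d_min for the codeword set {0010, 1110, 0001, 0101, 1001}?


Comparing all pairs, minimum distance: 1
Can detect 0 errors, correct 0 errors

1


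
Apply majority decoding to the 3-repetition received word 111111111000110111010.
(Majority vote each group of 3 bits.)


Groups: 111, 111, 111, 000, 110, 111, 010
Majority votes: 1110110

1110110


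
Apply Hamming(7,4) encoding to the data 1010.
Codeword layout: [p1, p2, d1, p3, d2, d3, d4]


Parity bits: p1=1, p2=0, p3=1

1011010


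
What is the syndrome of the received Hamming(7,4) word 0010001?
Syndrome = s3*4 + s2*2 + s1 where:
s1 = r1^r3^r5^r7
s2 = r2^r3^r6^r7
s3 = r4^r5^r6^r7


s1=0, s2=0, s3=1

Syndrome = 4 (error at position 4)


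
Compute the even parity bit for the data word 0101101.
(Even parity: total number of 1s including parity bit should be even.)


Number of 1s in data: 4
Parity bit: 0

0


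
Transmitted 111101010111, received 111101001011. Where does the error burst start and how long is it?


XOR: 000000011100

Burst at position 7, length 3


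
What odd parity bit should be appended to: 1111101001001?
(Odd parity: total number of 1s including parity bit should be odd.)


Number of 1s in data: 8
Parity bit: 1

1


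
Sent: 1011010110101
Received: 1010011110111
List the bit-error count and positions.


XOR: 0001001000010

3 error(s) at position(s): 3, 6, 11


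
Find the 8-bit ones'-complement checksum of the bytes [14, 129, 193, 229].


Sum = 565 mod 256 = 53
Complement = 202

202


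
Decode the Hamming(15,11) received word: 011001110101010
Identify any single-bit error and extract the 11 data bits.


Syndrome = 0: no error detected

Data: 10110101010 (no errors)


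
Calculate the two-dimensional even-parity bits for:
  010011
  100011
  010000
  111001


Row parities: 1110
Column parities: 011001

Row P: 1110, Col P: 011001, Corner: 1


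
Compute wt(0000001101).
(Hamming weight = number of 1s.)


Counting 1s in 0000001101

3


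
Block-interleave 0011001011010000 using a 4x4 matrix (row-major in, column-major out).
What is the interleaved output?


Matrix:
  0011
  0010
  1101
  0000
Read columns: 0010001011001010

0010001011001010


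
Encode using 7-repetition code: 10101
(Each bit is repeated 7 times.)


Each bit -> 7 copies

11111110000000111111100000001111111


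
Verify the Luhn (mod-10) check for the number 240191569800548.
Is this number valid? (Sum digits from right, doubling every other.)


Luhn sum = 68
68 mod 10 = 8

Invalid (Luhn sum mod 10 = 8)


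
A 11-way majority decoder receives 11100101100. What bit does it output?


Ones: 6 out of 11
Threshold: 6

1 (6/11 voted 1)


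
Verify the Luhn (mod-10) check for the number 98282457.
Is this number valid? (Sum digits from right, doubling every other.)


Luhn sum = 45
45 mod 10 = 5

Invalid (Luhn sum mod 10 = 5)


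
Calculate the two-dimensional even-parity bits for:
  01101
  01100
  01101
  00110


Row parities: 1010
Column parities: 01010

Row P: 1010, Col P: 01010, Corner: 0


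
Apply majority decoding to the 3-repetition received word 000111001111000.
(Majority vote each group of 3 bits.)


Groups: 000, 111, 001, 111, 000
Majority votes: 01010

01010


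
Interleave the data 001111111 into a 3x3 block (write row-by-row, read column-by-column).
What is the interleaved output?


Matrix:
  001
  111
  111
Read columns: 011011111

011011111


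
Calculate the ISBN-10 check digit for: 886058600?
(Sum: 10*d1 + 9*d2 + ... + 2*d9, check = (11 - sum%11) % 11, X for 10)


Weighted sum: 294
294 mod 11 = 8

Check digit: 3


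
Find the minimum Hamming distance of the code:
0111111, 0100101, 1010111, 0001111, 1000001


Comparing all pairs, minimum distance: 2
Can detect 1 errors, correct 0 errors

2


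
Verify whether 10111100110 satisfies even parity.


Number of 1s: 7

No, parity error (7 ones)


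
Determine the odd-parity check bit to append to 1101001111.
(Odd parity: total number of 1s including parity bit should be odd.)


Number of 1s in data: 7
Parity bit: 0

0


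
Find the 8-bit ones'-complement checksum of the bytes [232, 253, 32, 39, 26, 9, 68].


Sum = 659 mod 256 = 147
Complement = 108

108


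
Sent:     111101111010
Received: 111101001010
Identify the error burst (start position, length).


XOR: 000000110000

Burst at position 6, length 2


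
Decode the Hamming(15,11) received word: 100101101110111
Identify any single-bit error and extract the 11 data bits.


Syndrome = 0: no error detected

Data: 00111110111 (no errors)


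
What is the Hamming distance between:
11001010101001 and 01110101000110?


XOR: 10111111101111
Count of 1s: 12

12


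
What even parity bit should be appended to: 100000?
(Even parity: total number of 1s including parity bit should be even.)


Number of 1s in data: 1
Parity bit: 1

1


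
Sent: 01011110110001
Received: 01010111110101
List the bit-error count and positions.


XOR: 00001001000100

3 error(s) at position(s): 4, 7, 11


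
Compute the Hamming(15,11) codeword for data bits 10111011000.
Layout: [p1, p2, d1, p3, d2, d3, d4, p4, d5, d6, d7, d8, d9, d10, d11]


Parity bits: p1=0, p2=0, p3=1, p4=1

001101111011000


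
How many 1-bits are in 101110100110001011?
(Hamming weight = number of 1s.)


Counting 1s in 101110100110001011

10


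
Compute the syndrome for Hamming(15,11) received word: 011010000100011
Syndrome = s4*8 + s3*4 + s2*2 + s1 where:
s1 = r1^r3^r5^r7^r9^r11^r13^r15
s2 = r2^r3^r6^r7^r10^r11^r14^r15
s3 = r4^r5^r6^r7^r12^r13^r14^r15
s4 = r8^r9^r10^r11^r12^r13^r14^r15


s1=1, s2=1, s3=1, s4=1

Syndrome = 15 (error at position 15)


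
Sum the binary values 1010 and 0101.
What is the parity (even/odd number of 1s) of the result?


1010 = 10
0101 = 5
Sum = 15 = 1111
1s count = 4

even parity (4 ones in 1111)


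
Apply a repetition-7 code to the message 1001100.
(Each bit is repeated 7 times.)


Each bit -> 7 copies

1111111000000000000001111111111111100000000000000


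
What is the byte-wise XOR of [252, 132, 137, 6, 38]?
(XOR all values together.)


XOR chain: 252 ^ 132 ^ 137 ^ 6 ^ 38 = 209

209


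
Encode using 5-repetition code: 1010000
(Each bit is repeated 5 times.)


Each bit -> 5 copies

11111000001111100000000000000000000


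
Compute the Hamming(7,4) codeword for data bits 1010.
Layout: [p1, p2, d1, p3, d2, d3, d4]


Parity bits: p1=1, p2=0, p3=1

1011010


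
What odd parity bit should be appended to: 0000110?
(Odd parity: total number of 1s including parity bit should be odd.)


Number of 1s in data: 2
Parity bit: 1

1


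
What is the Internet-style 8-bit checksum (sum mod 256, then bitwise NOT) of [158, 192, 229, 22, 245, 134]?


Sum = 980 mod 256 = 212
Complement = 43

43


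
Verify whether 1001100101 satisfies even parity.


Number of 1s: 5

No, parity error (5 ones)


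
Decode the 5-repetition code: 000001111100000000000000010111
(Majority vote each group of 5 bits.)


Groups: 00000, 11111, 00000, 00000, 00000, 10111
Majority votes: 010001

010001


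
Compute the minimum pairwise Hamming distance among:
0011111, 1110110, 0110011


Comparing all pairs, minimum distance: 3
Can detect 2 errors, correct 1 errors

3


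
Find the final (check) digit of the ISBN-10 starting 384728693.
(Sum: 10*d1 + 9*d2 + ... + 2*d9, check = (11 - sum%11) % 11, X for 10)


Weighted sum: 292
292 mod 11 = 6

Check digit: 5


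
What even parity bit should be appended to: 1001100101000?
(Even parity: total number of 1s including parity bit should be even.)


Number of 1s in data: 5
Parity bit: 1

1


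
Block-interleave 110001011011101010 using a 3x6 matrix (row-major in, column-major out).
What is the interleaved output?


Matrix:
  110001
  011011
  101010
Read columns: 101110011000011110

101110011000011110


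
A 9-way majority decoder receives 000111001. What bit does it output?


Ones: 4 out of 9
Threshold: 5

0 (4/9 voted 1)


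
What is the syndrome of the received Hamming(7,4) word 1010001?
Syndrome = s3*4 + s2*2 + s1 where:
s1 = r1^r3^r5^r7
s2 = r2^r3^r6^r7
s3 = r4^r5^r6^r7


s1=1, s2=0, s3=1

Syndrome = 5 (error at position 5)


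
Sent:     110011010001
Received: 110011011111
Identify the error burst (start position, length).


XOR: 000000001110

Burst at position 8, length 3


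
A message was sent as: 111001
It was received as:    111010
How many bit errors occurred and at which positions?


XOR: 000011

2 error(s) at position(s): 4, 5


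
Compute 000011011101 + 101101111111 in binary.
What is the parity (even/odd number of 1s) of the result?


000011011101 = 221
101101111111 = 2943
Sum = 3164 = 110001011100
1s count = 6

even parity (6 ones in 110001011100)


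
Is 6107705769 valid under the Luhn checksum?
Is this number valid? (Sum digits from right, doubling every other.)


Luhn sum = 36
36 mod 10 = 6

Invalid (Luhn sum mod 10 = 6)


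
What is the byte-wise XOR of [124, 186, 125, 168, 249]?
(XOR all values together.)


XOR chain: 124 ^ 186 ^ 125 ^ 168 ^ 249 = 234

234


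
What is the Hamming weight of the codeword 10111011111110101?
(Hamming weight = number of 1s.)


Counting 1s in 10111011111110101

13


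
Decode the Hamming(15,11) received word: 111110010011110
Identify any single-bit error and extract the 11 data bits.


Syndrome = 13: error at position 13

Data: 11000011010 (corrected bit 13)


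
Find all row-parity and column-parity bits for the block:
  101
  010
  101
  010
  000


Row parities: 01010
Column parities: 000

Row P: 01010, Col P: 000, Corner: 0


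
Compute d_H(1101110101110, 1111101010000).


XOR: 0010011111110
Count of 1s: 8

8


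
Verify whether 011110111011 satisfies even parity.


Number of 1s: 9

No, parity error (9 ones)


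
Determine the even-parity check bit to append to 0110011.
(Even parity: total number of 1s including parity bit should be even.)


Number of 1s in data: 4
Parity bit: 0

0


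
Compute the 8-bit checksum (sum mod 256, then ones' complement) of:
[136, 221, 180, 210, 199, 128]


Sum = 1074 mod 256 = 50
Complement = 205

205


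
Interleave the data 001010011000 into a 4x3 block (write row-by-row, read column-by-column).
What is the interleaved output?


Matrix:
  001
  010
  011
  000
Read columns: 000001101010

000001101010


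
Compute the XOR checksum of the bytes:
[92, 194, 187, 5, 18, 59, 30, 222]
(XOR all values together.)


XOR chain: 92 ^ 194 ^ 187 ^ 5 ^ 18 ^ 59 ^ 30 ^ 222 = 201

201


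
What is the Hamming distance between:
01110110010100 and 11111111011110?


XOR: 10001001001010
Count of 1s: 5

5


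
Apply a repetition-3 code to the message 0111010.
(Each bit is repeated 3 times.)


Each bit -> 3 copies

000111111111000111000


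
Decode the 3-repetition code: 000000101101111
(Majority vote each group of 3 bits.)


Groups: 000, 000, 101, 101, 111
Majority votes: 00111

00111


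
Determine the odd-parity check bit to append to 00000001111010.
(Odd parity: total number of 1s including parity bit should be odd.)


Number of 1s in data: 5
Parity bit: 0

0


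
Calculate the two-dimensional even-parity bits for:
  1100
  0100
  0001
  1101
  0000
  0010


Row parities: 011101
Column parities: 0110

Row P: 011101, Col P: 0110, Corner: 0


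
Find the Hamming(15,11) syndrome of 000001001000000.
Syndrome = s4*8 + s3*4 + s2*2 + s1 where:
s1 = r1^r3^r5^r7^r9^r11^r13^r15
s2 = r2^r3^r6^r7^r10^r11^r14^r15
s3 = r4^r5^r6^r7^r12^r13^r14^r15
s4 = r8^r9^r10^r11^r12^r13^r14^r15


s1=1, s2=1, s3=1, s4=1

Syndrome = 15 (error at position 15)


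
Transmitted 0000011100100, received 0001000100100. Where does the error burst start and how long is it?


XOR: 0001011000000

Burst at position 3, length 4


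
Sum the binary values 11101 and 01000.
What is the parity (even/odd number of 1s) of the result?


11101 = 29
01000 = 8
Sum = 37 = 100101
1s count = 3

odd parity (3 ones in 100101)


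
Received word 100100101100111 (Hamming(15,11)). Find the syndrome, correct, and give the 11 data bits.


Syndrome = 13: error at position 13

Data: 00011100011 (corrected bit 13)


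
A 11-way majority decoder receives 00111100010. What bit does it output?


Ones: 5 out of 11
Threshold: 6

0 (5/11 voted 1)


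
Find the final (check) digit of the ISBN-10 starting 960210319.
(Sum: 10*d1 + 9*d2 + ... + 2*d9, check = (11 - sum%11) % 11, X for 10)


Weighted sum: 197
197 mod 11 = 10

Check digit: 1


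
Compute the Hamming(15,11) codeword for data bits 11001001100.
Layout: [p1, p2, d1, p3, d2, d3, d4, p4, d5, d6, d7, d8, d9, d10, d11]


Parity bits: p1=0, p2=1, p3=1, p4=1

011110011001100


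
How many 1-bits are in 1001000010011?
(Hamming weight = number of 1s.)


Counting 1s in 1001000010011

5


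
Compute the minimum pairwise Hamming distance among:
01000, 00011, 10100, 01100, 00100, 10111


Comparing all pairs, minimum distance: 1
Can detect 0 errors, correct 0 errors

1


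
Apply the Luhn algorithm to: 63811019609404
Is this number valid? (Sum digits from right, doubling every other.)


Luhn sum = 47
47 mod 10 = 7

Invalid (Luhn sum mod 10 = 7)


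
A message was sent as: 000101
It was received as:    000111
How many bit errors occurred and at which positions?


XOR: 000010

1 error(s) at position(s): 4


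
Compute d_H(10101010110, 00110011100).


XOR: 10011001010
Count of 1s: 5

5


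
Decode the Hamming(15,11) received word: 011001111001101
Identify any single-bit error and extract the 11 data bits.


Syndrome = 15: error at position 15

Data: 10111001100 (corrected bit 15)


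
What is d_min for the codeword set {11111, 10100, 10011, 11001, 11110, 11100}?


Comparing all pairs, minimum distance: 1
Can detect 0 errors, correct 0 errors

1


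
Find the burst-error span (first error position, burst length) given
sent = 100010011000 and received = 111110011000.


XOR: 011100000000

Burst at position 1, length 3


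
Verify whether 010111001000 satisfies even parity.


Number of 1s: 5

No, parity error (5 ones)


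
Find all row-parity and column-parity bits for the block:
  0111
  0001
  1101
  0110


Row parities: 1110
Column parities: 1101

Row P: 1110, Col P: 1101, Corner: 1


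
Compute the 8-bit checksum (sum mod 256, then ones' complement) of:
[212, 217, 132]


Sum = 561 mod 256 = 49
Complement = 206

206


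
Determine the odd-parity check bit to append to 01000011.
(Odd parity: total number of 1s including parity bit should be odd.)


Number of 1s in data: 3
Parity bit: 0

0


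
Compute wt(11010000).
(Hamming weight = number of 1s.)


Counting 1s in 11010000

3


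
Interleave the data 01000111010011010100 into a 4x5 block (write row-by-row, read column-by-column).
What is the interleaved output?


Matrix:
  01000
  11101
  00110
  10100
Read columns: 01011100011100100100

01011100011100100100


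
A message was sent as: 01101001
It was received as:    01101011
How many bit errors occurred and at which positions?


XOR: 00000010

1 error(s) at position(s): 6


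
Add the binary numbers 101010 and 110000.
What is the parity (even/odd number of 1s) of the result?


101010 = 42
110000 = 48
Sum = 90 = 1011010
1s count = 4

even parity (4 ones in 1011010)


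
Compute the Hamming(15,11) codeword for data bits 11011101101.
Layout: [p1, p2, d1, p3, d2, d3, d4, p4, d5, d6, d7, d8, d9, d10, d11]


Parity bits: p1=0, p2=0, p3=1, p4=1

001110111101101


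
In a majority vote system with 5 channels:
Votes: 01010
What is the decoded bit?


Ones: 2 out of 5
Threshold: 3

0 (2/5 voted 1)


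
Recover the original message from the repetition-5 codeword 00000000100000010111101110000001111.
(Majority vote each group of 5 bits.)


Groups: 00000, 00010, 00000, 10111, 10111, 00000, 01111
Majority votes: 0001101

0001101


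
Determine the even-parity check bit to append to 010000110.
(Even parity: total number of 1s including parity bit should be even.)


Number of 1s in data: 3
Parity bit: 1

1


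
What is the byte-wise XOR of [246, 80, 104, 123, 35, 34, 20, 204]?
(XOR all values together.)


XOR chain: 246 ^ 80 ^ 104 ^ 123 ^ 35 ^ 34 ^ 20 ^ 204 = 108

108


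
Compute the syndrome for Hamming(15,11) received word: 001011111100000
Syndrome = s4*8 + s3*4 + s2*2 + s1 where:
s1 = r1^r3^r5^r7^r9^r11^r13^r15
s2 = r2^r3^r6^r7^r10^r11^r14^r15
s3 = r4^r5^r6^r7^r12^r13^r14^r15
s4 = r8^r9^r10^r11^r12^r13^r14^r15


s1=0, s2=0, s3=1, s4=1

Syndrome = 12 (error at position 12)


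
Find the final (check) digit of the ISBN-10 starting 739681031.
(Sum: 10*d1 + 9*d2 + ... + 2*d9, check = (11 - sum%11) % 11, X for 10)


Weighted sum: 275
275 mod 11 = 0

Check digit: 0


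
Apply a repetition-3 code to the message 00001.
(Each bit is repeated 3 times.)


Each bit -> 3 copies

000000000000111


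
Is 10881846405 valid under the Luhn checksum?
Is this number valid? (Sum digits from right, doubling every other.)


Luhn sum = 40
40 mod 10 = 0

Valid (Luhn sum mod 10 = 0)


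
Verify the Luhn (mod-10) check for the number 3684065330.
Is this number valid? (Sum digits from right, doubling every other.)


Luhn sum = 39
39 mod 10 = 9

Invalid (Luhn sum mod 10 = 9)


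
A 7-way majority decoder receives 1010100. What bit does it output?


Ones: 3 out of 7
Threshold: 4

0 (3/7 voted 1)


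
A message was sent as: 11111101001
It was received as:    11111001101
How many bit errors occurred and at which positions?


XOR: 00000100100

2 error(s) at position(s): 5, 8


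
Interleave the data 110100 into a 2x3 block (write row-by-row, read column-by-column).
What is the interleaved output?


Matrix:
  110
  100
Read columns: 111000

111000


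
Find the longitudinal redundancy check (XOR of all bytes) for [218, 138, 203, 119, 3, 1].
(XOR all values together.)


XOR chain: 218 ^ 138 ^ 203 ^ 119 ^ 3 ^ 1 = 238

238


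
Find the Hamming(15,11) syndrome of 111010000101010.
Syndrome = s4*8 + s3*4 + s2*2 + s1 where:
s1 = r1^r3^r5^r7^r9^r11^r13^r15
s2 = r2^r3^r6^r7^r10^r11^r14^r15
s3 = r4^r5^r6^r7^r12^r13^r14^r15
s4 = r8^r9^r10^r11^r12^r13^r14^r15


s1=1, s2=0, s3=1, s4=1

Syndrome = 13 (error at position 13)


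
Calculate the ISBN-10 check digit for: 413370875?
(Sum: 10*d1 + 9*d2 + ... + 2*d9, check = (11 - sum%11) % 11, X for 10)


Weighted sum: 199
199 mod 11 = 1

Check digit: X


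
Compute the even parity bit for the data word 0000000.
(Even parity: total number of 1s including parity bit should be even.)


Number of 1s in data: 0
Parity bit: 0

0


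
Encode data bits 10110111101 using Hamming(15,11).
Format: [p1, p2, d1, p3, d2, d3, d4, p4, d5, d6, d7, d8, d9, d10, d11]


Parity bits: p1=1, p2=0, p3=1, p4=1

101101110111101


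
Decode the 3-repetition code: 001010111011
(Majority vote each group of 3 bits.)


Groups: 001, 010, 111, 011
Majority votes: 0011

0011


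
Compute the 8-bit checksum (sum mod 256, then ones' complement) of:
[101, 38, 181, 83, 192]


Sum = 595 mod 256 = 83
Complement = 172

172


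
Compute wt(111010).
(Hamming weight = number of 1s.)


Counting 1s in 111010

4


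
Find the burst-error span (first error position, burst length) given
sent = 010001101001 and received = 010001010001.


XOR: 000000111000

Burst at position 6, length 3


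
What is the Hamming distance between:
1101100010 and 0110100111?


XOR: 1011000101
Count of 1s: 5

5


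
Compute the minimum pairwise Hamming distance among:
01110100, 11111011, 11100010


Comparing all pairs, minimum distance: 3
Can detect 2 errors, correct 1 errors

3


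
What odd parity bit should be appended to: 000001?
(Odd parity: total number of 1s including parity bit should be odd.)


Number of 1s in data: 1
Parity bit: 0

0


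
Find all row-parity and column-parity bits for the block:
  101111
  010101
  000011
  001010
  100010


Row parities: 11000
Column parities: 010001

Row P: 11000, Col P: 010001, Corner: 0


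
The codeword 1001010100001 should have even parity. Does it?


Number of 1s: 5

No, parity error (5 ones)


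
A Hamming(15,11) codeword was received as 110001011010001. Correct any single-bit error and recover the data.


Syndrome = 0: no error detected

Data: 00101010001 (no errors)


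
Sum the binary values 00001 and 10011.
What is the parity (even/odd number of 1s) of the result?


00001 = 1
10011 = 19
Sum = 20 = 10100
1s count = 2

even parity (2 ones in 10100)


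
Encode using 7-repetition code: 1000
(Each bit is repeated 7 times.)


Each bit -> 7 copies

1111111000000000000000000000


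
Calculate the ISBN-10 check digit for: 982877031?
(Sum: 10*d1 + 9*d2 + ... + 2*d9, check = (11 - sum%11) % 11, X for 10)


Weighted sum: 322
322 mod 11 = 3

Check digit: 8


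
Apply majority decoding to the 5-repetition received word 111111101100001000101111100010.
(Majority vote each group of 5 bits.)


Groups: 11111, 11011, 00001, 00010, 11111, 00010
Majority votes: 110010

110010


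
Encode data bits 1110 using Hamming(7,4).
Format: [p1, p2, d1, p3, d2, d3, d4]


Parity bits: p1=0, p2=0, p3=0

0010110


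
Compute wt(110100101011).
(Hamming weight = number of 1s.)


Counting 1s in 110100101011

7


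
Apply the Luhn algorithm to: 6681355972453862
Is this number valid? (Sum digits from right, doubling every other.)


Luhn sum = 77
77 mod 10 = 7

Invalid (Luhn sum mod 10 = 7)


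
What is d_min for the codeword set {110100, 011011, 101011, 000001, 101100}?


Comparing all pairs, minimum distance: 2
Can detect 1 errors, correct 0 errors

2


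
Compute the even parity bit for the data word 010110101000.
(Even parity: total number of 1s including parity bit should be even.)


Number of 1s in data: 5
Parity bit: 1

1


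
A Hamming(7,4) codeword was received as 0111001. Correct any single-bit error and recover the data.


Syndrome = 2: error at position 2

Data: 1001 (corrected bit 2)


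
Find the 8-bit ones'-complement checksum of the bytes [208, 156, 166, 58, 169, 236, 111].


Sum = 1104 mod 256 = 80
Complement = 175

175


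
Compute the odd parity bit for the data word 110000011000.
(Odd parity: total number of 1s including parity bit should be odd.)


Number of 1s in data: 4
Parity bit: 1

1


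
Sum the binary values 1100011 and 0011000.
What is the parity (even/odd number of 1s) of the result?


1100011 = 99
0011000 = 24
Sum = 123 = 1111011
1s count = 6

even parity (6 ones in 1111011)


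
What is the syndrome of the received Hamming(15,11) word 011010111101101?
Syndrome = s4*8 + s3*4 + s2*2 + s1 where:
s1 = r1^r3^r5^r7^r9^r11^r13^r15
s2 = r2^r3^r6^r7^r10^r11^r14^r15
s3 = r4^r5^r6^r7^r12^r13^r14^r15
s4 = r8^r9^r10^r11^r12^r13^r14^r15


s1=0, s2=1, s3=1, s4=0

Syndrome = 6 (error at position 6)


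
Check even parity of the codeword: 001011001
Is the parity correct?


Number of 1s: 4

Yes, parity is correct (4 ones)


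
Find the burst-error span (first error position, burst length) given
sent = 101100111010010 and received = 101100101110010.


XOR: 000000010100000

Burst at position 7, length 3


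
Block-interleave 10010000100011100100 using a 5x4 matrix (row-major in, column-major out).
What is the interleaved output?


Matrix:
  1001
  0000
  1000
  1110
  0100
Read columns: 10110000110001010000

10110000110001010000


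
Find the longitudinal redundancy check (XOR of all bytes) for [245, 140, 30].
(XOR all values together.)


XOR chain: 245 ^ 140 ^ 30 = 103

103


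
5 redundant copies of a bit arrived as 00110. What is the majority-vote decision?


Ones: 2 out of 5
Threshold: 3

0 (2/5 voted 1)


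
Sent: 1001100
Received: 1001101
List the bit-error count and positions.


XOR: 0000001

1 error(s) at position(s): 6


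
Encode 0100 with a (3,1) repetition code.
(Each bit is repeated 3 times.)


Each bit -> 3 copies

000111000000


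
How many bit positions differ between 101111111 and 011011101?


XOR: 110100010
Count of 1s: 4

4


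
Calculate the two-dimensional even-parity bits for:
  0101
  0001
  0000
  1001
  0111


Row parities: 01001
Column parities: 1010

Row P: 01001, Col P: 1010, Corner: 0


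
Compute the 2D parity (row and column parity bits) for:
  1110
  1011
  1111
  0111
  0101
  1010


Row parities: 110100
Column parities: 0010

Row P: 110100, Col P: 0010, Corner: 1


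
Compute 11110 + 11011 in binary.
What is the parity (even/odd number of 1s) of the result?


11110 = 30
11011 = 27
Sum = 57 = 111001
1s count = 4

even parity (4 ones in 111001)


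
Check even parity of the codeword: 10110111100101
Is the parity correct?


Number of 1s: 9

No, parity error (9 ones)


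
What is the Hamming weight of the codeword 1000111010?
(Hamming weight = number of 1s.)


Counting 1s in 1000111010

5


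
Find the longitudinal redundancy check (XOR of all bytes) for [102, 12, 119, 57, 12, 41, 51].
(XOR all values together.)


XOR chain: 102 ^ 12 ^ 119 ^ 57 ^ 12 ^ 41 ^ 51 = 50

50


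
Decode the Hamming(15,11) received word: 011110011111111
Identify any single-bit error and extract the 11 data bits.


Syndrome = 0: no error detected

Data: 11001111111 (no errors)


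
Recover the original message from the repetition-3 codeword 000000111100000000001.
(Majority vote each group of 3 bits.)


Groups: 000, 000, 111, 100, 000, 000, 001
Majority votes: 0010000

0010000


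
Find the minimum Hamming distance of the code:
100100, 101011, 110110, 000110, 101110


Comparing all pairs, minimum distance: 2
Can detect 1 errors, correct 0 errors

2


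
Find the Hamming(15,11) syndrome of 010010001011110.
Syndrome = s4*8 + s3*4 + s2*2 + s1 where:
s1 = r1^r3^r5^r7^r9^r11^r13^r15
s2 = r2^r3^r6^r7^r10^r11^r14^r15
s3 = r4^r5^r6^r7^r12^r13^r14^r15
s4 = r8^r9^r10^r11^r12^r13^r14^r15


s1=0, s2=1, s3=0, s4=1

Syndrome = 10 (error at position 10)


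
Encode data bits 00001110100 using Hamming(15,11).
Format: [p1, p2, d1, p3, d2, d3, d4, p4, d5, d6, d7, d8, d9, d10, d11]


Parity bits: p1=1, p2=0, p3=1, p4=0

100100001110100


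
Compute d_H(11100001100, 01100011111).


XOR: 10000010011
Count of 1s: 4

4


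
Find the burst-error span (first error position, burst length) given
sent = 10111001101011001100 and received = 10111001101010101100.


XOR: 00000000000001100000

Burst at position 13, length 2


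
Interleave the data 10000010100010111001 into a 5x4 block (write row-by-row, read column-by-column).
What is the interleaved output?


Matrix:
  1000
  0010
  1000
  1011
  1001
Read columns: 10111000000101000011

10111000000101000011


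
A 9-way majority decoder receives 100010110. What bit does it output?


Ones: 4 out of 9
Threshold: 5

0 (4/9 voted 1)
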